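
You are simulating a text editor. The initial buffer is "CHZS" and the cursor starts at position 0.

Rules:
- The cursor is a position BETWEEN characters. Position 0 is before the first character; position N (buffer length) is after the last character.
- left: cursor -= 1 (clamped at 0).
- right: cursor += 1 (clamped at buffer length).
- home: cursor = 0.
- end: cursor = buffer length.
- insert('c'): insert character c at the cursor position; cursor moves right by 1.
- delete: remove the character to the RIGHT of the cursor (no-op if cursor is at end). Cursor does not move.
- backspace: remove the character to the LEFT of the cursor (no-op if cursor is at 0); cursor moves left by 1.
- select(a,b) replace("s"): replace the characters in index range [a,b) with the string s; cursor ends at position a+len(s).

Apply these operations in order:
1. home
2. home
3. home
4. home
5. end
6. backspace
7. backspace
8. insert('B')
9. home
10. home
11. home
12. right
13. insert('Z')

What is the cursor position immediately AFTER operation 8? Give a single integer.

After op 1 (home): buf='CHZS' cursor=0
After op 2 (home): buf='CHZS' cursor=0
After op 3 (home): buf='CHZS' cursor=0
After op 4 (home): buf='CHZS' cursor=0
After op 5 (end): buf='CHZS' cursor=4
After op 6 (backspace): buf='CHZ' cursor=3
After op 7 (backspace): buf='CH' cursor=2
After op 8 (insert('B')): buf='CHB' cursor=3

Answer: 3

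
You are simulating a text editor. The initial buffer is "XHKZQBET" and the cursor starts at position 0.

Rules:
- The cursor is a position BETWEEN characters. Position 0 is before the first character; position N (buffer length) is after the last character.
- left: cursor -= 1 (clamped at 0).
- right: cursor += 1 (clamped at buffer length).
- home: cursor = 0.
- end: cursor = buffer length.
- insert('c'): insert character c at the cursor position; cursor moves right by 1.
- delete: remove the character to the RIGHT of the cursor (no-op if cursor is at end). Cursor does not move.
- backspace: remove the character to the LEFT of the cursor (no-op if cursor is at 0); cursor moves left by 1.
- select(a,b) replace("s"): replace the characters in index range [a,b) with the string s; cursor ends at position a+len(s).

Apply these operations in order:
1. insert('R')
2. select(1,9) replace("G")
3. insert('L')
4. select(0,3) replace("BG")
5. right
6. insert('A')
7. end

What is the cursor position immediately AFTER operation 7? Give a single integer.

Answer: 3

Derivation:
After op 1 (insert('R')): buf='RXHKZQBET' cursor=1
After op 2 (select(1,9) replace("G")): buf='RG' cursor=2
After op 3 (insert('L')): buf='RGL' cursor=3
After op 4 (select(0,3) replace("BG")): buf='BG' cursor=2
After op 5 (right): buf='BG' cursor=2
After op 6 (insert('A')): buf='BGA' cursor=3
After op 7 (end): buf='BGA' cursor=3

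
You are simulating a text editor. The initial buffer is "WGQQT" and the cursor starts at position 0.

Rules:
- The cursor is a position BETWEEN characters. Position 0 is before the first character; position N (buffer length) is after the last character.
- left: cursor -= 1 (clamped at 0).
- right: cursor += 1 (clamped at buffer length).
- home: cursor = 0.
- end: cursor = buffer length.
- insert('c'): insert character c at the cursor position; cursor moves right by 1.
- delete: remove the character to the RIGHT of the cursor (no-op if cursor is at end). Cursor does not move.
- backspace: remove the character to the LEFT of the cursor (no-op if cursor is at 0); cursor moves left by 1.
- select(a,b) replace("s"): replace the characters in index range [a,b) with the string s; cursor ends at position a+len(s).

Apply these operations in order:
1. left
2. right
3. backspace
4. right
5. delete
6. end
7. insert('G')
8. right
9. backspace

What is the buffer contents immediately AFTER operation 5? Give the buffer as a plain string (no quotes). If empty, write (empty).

Answer: GQT

Derivation:
After op 1 (left): buf='WGQQT' cursor=0
After op 2 (right): buf='WGQQT' cursor=1
After op 3 (backspace): buf='GQQT' cursor=0
After op 4 (right): buf='GQQT' cursor=1
After op 5 (delete): buf='GQT' cursor=1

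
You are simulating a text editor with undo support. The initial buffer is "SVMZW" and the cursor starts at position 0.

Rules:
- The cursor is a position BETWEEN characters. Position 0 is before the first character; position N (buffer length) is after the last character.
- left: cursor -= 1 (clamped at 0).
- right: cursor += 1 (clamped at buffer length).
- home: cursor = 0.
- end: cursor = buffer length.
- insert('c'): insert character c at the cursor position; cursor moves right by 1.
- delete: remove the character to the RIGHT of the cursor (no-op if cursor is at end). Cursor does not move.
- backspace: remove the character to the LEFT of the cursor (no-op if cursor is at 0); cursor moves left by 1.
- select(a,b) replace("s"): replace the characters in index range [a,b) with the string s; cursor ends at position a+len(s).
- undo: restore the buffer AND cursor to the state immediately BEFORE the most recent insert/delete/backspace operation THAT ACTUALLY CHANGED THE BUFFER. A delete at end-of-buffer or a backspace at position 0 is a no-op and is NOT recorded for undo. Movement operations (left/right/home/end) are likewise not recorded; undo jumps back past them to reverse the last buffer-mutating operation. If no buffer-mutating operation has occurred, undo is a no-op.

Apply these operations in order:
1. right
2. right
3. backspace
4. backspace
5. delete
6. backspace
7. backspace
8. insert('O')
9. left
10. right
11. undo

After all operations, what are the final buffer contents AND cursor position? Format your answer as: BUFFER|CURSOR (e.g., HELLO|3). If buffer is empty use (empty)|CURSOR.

After op 1 (right): buf='SVMZW' cursor=1
After op 2 (right): buf='SVMZW' cursor=2
After op 3 (backspace): buf='SMZW' cursor=1
After op 4 (backspace): buf='MZW' cursor=0
After op 5 (delete): buf='ZW' cursor=0
After op 6 (backspace): buf='ZW' cursor=0
After op 7 (backspace): buf='ZW' cursor=0
After op 8 (insert('O')): buf='OZW' cursor=1
After op 9 (left): buf='OZW' cursor=0
After op 10 (right): buf='OZW' cursor=1
After op 11 (undo): buf='ZW' cursor=0

Answer: ZW|0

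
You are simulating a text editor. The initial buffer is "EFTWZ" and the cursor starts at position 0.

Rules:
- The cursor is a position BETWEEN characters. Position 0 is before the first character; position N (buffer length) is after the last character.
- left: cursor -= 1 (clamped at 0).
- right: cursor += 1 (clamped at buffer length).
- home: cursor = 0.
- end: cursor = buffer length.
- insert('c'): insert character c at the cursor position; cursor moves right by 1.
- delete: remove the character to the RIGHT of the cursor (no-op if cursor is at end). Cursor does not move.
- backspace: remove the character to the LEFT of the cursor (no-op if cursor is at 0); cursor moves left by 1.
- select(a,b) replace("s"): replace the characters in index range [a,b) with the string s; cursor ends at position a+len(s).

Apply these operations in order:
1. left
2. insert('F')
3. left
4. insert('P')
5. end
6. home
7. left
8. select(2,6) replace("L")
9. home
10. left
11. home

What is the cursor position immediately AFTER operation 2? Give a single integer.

After op 1 (left): buf='EFTWZ' cursor=0
After op 2 (insert('F')): buf='FEFTWZ' cursor=1

Answer: 1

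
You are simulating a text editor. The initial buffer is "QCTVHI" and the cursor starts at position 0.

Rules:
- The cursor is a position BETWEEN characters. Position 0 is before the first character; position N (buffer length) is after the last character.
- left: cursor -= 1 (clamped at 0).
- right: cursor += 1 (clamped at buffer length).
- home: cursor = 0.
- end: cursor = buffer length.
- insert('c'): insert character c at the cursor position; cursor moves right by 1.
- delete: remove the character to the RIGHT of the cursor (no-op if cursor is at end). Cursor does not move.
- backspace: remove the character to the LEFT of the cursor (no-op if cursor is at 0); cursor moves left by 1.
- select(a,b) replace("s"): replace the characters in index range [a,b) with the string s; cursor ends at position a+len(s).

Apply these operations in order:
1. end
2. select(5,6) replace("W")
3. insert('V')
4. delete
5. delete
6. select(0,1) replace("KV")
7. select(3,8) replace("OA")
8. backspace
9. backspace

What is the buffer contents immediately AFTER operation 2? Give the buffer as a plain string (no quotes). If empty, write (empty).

Answer: QCTVHW

Derivation:
After op 1 (end): buf='QCTVHI' cursor=6
After op 2 (select(5,6) replace("W")): buf='QCTVHW' cursor=6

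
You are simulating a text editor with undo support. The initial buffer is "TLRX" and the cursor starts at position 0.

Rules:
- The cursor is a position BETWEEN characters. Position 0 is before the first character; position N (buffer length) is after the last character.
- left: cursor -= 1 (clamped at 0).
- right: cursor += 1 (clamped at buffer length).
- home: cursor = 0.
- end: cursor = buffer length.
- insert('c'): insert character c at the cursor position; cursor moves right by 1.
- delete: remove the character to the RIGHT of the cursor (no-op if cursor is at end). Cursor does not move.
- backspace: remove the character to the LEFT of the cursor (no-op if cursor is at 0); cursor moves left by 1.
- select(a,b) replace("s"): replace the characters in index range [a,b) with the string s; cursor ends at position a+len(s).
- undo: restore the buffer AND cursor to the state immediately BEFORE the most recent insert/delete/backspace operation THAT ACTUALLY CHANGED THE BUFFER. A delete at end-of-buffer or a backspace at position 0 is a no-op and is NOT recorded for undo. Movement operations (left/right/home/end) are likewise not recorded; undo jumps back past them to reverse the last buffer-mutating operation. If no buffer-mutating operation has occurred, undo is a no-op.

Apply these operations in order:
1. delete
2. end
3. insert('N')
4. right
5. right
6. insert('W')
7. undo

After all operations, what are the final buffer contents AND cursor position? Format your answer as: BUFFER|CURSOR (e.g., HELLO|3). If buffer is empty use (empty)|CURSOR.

Answer: LRXN|4

Derivation:
After op 1 (delete): buf='LRX' cursor=0
After op 2 (end): buf='LRX' cursor=3
After op 3 (insert('N')): buf='LRXN' cursor=4
After op 4 (right): buf='LRXN' cursor=4
After op 5 (right): buf='LRXN' cursor=4
After op 6 (insert('W')): buf='LRXNW' cursor=5
After op 7 (undo): buf='LRXN' cursor=4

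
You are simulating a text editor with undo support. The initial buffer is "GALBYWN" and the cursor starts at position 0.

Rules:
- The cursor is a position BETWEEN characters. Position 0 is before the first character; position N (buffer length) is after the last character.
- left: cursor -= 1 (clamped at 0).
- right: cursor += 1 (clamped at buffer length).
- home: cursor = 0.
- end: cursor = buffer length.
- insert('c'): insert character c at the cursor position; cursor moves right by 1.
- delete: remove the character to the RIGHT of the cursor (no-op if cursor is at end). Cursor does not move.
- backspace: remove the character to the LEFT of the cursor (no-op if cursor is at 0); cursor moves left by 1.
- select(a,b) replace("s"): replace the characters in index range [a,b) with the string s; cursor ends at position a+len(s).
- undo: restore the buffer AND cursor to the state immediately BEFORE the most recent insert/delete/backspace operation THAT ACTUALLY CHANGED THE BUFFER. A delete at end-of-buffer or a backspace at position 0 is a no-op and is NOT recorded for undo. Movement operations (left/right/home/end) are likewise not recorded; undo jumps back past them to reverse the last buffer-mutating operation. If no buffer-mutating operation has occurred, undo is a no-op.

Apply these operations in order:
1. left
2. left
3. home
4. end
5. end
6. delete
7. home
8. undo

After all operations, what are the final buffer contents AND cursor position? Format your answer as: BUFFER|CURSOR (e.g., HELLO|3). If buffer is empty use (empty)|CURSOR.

Answer: GALBYWN|0

Derivation:
After op 1 (left): buf='GALBYWN' cursor=0
After op 2 (left): buf='GALBYWN' cursor=0
After op 3 (home): buf='GALBYWN' cursor=0
After op 4 (end): buf='GALBYWN' cursor=7
After op 5 (end): buf='GALBYWN' cursor=7
After op 6 (delete): buf='GALBYWN' cursor=7
After op 7 (home): buf='GALBYWN' cursor=0
After op 8 (undo): buf='GALBYWN' cursor=0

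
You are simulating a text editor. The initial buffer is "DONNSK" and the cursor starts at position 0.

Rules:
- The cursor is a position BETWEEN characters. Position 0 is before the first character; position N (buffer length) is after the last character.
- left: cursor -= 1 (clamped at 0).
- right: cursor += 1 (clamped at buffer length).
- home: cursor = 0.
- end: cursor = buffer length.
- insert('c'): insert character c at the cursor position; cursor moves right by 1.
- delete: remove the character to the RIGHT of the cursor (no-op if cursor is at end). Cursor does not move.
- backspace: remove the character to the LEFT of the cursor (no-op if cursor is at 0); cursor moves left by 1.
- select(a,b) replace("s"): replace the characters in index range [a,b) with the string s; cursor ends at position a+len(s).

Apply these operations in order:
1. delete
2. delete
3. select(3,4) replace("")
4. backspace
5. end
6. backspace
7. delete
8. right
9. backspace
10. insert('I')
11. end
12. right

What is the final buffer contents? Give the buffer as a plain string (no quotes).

After op 1 (delete): buf='ONNSK' cursor=0
After op 2 (delete): buf='NNSK' cursor=0
After op 3 (select(3,4) replace("")): buf='NNS' cursor=3
After op 4 (backspace): buf='NN' cursor=2
After op 5 (end): buf='NN' cursor=2
After op 6 (backspace): buf='N' cursor=1
After op 7 (delete): buf='N' cursor=1
After op 8 (right): buf='N' cursor=1
After op 9 (backspace): buf='(empty)' cursor=0
After op 10 (insert('I')): buf='I' cursor=1
After op 11 (end): buf='I' cursor=1
After op 12 (right): buf='I' cursor=1

Answer: I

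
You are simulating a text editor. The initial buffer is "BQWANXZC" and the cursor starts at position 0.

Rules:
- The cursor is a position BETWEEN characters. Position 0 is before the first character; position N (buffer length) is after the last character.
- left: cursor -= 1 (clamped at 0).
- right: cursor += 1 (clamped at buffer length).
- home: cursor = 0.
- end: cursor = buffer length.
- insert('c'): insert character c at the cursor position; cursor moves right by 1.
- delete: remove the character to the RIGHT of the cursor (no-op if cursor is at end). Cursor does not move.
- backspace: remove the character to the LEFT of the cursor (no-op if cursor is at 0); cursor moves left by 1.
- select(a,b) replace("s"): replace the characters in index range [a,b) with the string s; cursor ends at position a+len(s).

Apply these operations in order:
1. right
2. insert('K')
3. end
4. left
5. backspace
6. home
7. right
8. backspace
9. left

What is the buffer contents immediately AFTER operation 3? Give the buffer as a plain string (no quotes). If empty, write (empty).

After op 1 (right): buf='BQWANXZC' cursor=1
After op 2 (insert('K')): buf='BKQWANXZC' cursor=2
After op 3 (end): buf='BKQWANXZC' cursor=9

Answer: BKQWANXZC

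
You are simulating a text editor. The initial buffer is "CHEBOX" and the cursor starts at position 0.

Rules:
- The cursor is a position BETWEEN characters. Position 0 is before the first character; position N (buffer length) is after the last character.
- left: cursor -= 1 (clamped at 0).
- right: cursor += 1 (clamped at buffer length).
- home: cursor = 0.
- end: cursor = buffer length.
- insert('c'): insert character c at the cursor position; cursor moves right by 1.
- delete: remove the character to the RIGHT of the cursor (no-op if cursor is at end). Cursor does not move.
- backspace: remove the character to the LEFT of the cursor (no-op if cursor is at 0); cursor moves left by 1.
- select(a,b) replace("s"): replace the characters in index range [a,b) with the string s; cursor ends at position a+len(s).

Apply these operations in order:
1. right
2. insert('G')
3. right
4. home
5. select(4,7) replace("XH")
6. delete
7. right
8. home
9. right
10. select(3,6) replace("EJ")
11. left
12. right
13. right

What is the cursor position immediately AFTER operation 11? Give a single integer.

After op 1 (right): buf='CHEBOX' cursor=1
After op 2 (insert('G')): buf='CGHEBOX' cursor=2
After op 3 (right): buf='CGHEBOX' cursor=3
After op 4 (home): buf='CGHEBOX' cursor=0
After op 5 (select(4,7) replace("XH")): buf='CGHEXH' cursor=6
After op 6 (delete): buf='CGHEXH' cursor=6
After op 7 (right): buf='CGHEXH' cursor=6
After op 8 (home): buf='CGHEXH' cursor=0
After op 9 (right): buf='CGHEXH' cursor=1
After op 10 (select(3,6) replace("EJ")): buf='CGHEJ' cursor=5
After op 11 (left): buf='CGHEJ' cursor=4

Answer: 4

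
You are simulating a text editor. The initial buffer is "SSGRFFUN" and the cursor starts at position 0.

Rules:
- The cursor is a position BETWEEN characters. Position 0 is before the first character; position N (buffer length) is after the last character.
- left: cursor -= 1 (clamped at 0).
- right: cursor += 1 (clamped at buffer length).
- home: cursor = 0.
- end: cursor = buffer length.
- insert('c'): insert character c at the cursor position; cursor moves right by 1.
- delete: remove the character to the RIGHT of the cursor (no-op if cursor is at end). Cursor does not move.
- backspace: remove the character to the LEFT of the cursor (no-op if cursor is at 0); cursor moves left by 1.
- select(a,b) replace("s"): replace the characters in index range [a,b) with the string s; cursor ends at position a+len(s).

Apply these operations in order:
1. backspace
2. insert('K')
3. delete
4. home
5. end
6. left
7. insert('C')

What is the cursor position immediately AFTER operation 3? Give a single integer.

Answer: 1

Derivation:
After op 1 (backspace): buf='SSGRFFUN' cursor=0
After op 2 (insert('K')): buf='KSSGRFFUN' cursor=1
After op 3 (delete): buf='KSGRFFUN' cursor=1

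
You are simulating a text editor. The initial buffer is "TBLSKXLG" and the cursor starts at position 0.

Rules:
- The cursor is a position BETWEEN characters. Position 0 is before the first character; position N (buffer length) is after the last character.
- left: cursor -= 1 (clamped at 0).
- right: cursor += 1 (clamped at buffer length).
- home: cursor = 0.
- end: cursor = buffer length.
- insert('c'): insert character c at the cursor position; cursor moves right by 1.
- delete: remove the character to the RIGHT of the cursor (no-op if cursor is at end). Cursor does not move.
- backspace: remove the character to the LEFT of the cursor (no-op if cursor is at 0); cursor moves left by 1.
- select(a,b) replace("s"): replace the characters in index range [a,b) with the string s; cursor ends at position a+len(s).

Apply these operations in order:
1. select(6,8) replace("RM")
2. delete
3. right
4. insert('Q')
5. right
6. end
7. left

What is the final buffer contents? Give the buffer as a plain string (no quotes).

Answer: TBLSKXRMQ

Derivation:
After op 1 (select(6,8) replace("RM")): buf='TBLSKXRM' cursor=8
After op 2 (delete): buf='TBLSKXRM' cursor=8
After op 3 (right): buf='TBLSKXRM' cursor=8
After op 4 (insert('Q')): buf='TBLSKXRMQ' cursor=9
After op 5 (right): buf='TBLSKXRMQ' cursor=9
After op 6 (end): buf='TBLSKXRMQ' cursor=9
After op 7 (left): buf='TBLSKXRMQ' cursor=8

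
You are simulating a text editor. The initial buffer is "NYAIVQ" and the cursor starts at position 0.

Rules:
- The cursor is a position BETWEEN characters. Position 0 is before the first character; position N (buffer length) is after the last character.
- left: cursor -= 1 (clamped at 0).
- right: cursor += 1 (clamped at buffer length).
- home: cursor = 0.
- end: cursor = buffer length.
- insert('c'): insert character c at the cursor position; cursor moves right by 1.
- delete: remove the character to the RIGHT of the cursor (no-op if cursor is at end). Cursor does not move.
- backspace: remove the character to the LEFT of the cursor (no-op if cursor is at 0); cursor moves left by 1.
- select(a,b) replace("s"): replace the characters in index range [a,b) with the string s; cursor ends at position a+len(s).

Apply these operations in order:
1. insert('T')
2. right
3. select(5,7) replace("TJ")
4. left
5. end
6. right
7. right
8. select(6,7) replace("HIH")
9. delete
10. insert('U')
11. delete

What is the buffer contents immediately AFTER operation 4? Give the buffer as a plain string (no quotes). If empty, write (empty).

Answer: TNYAITJ

Derivation:
After op 1 (insert('T')): buf='TNYAIVQ' cursor=1
After op 2 (right): buf='TNYAIVQ' cursor=2
After op 3 (select(5,7) replace("TJ")): buf='TNYAITJ' cursor=7
After op 4 (left): buf='TNYAITJ' cursor=6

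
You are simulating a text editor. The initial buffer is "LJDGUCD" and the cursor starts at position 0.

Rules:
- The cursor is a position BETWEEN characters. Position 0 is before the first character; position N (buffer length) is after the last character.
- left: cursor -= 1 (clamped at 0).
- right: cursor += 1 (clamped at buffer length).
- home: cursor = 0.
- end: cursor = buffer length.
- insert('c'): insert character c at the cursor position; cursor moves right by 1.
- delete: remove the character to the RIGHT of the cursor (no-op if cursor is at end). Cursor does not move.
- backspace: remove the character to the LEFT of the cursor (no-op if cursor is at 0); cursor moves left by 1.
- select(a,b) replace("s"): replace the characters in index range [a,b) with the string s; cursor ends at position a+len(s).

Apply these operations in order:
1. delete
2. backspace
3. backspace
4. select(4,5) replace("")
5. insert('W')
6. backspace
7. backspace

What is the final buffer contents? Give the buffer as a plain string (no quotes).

After op 1 (delete): buf='JDGUCD' cursor=0
After op 2 (backspace): buf='JDGUCD' cursor=0
After op 3 (backspace): buf='JDGUCD' cursor=0
After op 4 (select(4,5) replace("")): buf='JDGUD' cursor=4
After op 5 (insert('W')): buf='JDGUWD' cursor=5
After op 6 (backspace): buf='JDGUD' cursor=4
After op 7 (backspace): buf='JDGD' cursor=3

Answer: JDGD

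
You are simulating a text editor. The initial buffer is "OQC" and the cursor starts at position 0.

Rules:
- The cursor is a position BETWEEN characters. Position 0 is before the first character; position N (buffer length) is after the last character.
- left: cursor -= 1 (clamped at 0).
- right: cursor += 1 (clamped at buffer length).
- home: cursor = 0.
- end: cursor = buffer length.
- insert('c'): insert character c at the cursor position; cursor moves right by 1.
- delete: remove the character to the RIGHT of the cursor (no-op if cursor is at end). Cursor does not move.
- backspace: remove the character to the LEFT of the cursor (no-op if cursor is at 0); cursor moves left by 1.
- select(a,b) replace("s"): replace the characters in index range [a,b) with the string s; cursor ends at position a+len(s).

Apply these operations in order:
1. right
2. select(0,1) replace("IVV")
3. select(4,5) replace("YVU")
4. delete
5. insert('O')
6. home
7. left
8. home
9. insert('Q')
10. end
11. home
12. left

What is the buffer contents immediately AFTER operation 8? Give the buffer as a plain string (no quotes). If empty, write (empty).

Answer: IVVQYVUO

Derivation:
After op 1 (right): buf='OQC' cursor=1
After op 2 (select(0,1) replace("IVV")): buf='IVVQC' cursor=3
After op 3 (select(4,5) replace("YVU")): buf='IVVQYVU' cursor=7
After op 4 (delete): buf='IVVQYVU' cursor=7
After op 5 (insert('O')): buf='IVVQYVUO' cursor=8
After op 6 (home): buf='IVVQYVUO' cursor=0
After op 7 (left): buf='IVVQYVUO' cursor=0
After op 8 (home): buf='IVVQYVUO' cursor=0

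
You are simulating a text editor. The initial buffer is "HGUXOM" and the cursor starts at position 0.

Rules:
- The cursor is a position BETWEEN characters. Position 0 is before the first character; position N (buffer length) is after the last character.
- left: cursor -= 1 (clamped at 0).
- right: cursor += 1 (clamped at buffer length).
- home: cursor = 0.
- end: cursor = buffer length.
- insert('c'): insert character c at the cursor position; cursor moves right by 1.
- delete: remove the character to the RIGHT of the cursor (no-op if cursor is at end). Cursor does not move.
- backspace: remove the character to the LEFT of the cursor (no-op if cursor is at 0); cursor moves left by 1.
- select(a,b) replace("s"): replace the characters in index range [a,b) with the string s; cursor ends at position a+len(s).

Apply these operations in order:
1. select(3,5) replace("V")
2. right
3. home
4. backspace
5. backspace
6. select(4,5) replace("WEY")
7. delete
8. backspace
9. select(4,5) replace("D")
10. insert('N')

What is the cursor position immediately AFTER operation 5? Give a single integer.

Answer: 0

Derivation:
After op 1 (select(3,5) replace("V")): buf='HGUVM' cursor=4
After op 2 (right): buf='HGUVM' cursor=5
After op 3 (home): buf='HGUVM' cursor=0
After op 4 (backspace): buf='HGUVM' cursor=0
After op 5 (backspace): buf='HGUVM' cursor=0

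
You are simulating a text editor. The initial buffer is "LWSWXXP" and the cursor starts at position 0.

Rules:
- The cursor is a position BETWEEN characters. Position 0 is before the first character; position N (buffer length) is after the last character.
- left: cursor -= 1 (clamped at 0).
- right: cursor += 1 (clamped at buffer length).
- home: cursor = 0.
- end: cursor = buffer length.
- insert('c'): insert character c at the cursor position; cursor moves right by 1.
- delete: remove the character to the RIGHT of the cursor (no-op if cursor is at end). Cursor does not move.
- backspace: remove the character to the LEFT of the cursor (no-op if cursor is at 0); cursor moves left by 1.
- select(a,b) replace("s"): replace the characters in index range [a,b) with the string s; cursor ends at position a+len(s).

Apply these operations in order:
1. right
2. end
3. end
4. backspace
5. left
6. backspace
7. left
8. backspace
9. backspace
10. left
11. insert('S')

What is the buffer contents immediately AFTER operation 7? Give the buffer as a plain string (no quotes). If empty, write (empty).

Answer: LWSWX

Derivation:
After op 1 (right): buf='LWSWXXP' cursor=1
After op 2 (end): buf='LWSWXXP' cursor=7
After op 3 (end): buf='LWSWXXP' cursor=7
After op 4 (backspace): buf='LWSWXX' cursor=6
After op 5 (left): buf='LWSWXX' cursor=5
After op 6 (backspace): buf='LWSWX' cursor=4
After op 7 (left): buf='LWSWX' cursor=3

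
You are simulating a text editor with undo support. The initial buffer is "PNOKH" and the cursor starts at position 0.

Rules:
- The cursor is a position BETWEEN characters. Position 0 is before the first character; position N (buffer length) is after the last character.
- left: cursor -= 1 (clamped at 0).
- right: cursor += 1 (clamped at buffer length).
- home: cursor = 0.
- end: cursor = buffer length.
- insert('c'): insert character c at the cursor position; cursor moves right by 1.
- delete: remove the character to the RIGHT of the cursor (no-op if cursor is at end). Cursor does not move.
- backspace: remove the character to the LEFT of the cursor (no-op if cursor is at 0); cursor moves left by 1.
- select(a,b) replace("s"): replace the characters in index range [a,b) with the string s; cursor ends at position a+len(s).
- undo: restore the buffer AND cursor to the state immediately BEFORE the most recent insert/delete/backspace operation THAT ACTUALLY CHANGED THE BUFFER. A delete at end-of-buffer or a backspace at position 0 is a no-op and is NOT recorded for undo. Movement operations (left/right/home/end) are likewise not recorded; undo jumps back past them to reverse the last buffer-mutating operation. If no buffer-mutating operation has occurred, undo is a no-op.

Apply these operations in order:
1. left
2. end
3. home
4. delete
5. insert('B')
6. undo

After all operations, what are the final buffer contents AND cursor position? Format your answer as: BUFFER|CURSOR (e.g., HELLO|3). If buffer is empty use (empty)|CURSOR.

After op 1 (left): buf='PNOKH' cursor=0
After op 2 (end): buf='PNOKH' cursor=5
After op 3 (home): buf='PNOKH' cursor=0
After op 4 (delete): buf='NOKH' cursor=0
After op 5 (insert('B')): buf='BNOKH' cursor=1
After op 6 (undo): buf='NOKH' cursor=0

Answer: NOKH|0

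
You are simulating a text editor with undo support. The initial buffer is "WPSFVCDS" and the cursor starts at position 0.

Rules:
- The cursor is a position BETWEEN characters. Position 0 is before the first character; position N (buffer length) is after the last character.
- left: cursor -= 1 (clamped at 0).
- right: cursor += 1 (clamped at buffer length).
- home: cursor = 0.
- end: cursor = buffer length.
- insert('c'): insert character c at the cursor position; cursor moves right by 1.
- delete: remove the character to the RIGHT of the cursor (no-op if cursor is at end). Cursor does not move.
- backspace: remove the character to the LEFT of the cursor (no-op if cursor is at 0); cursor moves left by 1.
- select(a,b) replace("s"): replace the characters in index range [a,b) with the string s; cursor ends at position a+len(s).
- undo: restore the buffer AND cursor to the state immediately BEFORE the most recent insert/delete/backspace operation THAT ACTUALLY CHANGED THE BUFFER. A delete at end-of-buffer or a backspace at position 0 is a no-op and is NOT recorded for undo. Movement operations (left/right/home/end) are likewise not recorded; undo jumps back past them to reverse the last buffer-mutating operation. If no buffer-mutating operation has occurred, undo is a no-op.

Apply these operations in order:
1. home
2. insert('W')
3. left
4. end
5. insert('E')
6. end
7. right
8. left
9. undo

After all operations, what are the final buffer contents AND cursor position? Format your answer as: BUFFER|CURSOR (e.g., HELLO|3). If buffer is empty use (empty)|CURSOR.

After op 1 (home): buf='WPSFVCDS' cursor=0
After op 2 (insert('W')): buf='WWPSFVCDS' cursor=1
After op 3 (left): buf='WWPSFVCDS' cursor=0
After op 4 (end): buf='WWPSFVCDS' cursor=9
After op 5 (insert('E')): buf='WWPSFVCDSE' cursor=10
After op 6 (end): buf='WWPSFVCDSE' cursor=10
After op 7 (right): buf='WWPSFVCDSE' cursor=10
After op 8 (left): buf='WWPSFVCDSE' cursor=9
After op 9 (undo): buf='WWPSFVCDS' cursor=9

Answer: WWPSFVCDS|9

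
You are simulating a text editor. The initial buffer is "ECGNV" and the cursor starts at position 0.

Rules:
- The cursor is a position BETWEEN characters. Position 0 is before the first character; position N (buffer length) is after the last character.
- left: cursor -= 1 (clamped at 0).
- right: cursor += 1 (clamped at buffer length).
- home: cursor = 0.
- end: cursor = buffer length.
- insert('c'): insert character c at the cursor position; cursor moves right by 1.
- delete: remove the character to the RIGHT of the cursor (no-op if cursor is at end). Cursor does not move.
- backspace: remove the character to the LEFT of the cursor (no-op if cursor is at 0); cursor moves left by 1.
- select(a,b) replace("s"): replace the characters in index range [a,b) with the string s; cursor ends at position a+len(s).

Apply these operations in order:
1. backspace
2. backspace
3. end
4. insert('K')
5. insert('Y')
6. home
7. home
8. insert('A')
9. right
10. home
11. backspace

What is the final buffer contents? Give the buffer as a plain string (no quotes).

After op 1 (backspace): buf='ECGNV' cursor=0
After op 2 (backspace): buf='ECGNV' cursor=0
After op 3 (end): buf='ECGNV' cursor=5
After op 4 (insert('K')): buf='ECGNVK' cursor=6
After op 5 (insert('Y')): buf='ECGNVKY' cursor=7
After op 6 (home): buf='ECGNVKY' cursor=0
After op 7 (home): buf='ECGNVKY' cursor=0
After op 8 (insert('A')): buf='AECGNVKY' cursor=1
After op 9 (right): buf='AECGNVKY' cursor=2
After op 10 (home): buf='AECGNVKY' cursor=0
After op 11 (backspace): buf='AECGNVKY' cursor=0

Answer: AECGNVKY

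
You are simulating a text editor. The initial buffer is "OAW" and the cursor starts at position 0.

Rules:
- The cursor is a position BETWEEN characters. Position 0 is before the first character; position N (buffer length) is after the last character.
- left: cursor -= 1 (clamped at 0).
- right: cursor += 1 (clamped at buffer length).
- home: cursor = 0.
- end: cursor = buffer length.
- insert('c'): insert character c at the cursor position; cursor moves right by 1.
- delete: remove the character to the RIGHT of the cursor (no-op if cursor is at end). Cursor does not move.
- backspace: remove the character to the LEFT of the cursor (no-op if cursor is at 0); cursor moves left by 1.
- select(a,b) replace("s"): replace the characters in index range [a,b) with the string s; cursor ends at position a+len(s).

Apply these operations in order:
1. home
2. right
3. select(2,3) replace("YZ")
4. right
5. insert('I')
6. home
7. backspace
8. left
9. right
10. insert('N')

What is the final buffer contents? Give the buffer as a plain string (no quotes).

After op 1 (home): buf='OAW' cursor=0
After op 2 (right): buf='OAW' cursor=1
After op 3 (select(2,3) replace("YZ")): buf='OAYZ' cursor=4
After op 4 (right): buf='OAYZ' cursor=4
After op 5 (insert('I')): buf='OAYZI' cursor=5
After op 6 (home): buf='OAYZI' cursor=0
After op 7 (backspace): buf='OAYZI' cursor=0
After op 8 (left): buf='OAYZI' cursor=0
After op 9 (right): buf='OAYZI' cursor=1
After op 10 (insert('N')): buf='ONAYZI' cursor=2

Answer: ONAYZI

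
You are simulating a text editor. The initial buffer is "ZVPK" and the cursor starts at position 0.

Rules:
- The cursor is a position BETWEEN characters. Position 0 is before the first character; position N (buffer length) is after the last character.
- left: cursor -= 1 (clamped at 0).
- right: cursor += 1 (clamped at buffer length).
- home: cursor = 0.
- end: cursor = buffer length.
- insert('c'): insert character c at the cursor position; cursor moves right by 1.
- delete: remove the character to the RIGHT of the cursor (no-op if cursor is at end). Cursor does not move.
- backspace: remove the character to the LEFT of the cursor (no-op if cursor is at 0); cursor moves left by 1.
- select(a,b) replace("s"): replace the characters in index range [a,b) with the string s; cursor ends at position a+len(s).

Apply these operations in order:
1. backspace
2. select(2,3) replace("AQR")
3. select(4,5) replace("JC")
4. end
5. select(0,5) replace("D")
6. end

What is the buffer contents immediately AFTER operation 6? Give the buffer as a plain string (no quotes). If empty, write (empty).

After op 1 (backspace): buf='ZVPK' cursor=0
After op 2 (select(2,3) replace("AQR")): buf='ZVAQRK' cursor=5
After op 3 (select(4,5) replace("JC")): buf='ZVAQJCK' cursor=6
After op 4 (end): buf='ZVAQJCK' cursor=7
After op 5 (select(0,5) replace("D")): buf='DCK' cursor=1
After op 6 (end): buf='DCK' cursor=3

Answer: DCK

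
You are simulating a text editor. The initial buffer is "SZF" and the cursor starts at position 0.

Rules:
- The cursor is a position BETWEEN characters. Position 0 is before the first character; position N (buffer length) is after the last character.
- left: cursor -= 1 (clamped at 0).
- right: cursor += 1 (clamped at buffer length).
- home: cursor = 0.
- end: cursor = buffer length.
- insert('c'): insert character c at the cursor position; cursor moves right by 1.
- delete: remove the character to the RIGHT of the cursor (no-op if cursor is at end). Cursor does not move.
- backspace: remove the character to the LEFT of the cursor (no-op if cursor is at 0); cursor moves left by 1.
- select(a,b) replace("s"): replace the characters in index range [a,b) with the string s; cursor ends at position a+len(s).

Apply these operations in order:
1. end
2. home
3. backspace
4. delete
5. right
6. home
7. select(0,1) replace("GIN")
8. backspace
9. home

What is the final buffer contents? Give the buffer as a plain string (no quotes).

After op 1 (end): buf='SZF' cursor=3
After op 2 (home): buf='SZF' cursor=0
After op 3 (backspace): buf='SZF' cursor=0
After op 4 (delete): buf='ZF' cursor=0
After op 5 (right): buf='ZF' cursor=1
After op 6 (home): buf='ZF' cursor=0
After op 7 (select(0,1) replace("GIN")): buf='GINF' cursor=3
After op 8 (backspace): buf='GIF' cursor=2
After op 9 (home): buf='GIF' cursor=0

Answer: GIF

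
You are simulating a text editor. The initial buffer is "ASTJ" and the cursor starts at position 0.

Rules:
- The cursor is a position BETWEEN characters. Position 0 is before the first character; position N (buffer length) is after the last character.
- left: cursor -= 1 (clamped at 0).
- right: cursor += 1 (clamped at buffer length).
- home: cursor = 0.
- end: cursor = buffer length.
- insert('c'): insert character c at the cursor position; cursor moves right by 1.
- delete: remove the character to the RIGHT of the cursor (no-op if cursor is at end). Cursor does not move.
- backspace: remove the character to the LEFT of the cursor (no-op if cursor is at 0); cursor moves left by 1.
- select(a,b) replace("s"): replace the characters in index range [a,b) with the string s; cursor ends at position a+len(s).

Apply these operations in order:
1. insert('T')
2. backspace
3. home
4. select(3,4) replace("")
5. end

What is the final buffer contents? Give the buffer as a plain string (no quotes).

Answer: AST

Derivation:
After op 1 (insert('T')): buf='TASTJ' cursor=1
After op 2 (backspace): buf='ASTJ' cursor=0
After op 3 (home): buf='ASTJ' cursor=0
After op 4 (select(3,4) replace("")): buf='AST' cursor=3
After op 5 (end): buf='AST' cursor=3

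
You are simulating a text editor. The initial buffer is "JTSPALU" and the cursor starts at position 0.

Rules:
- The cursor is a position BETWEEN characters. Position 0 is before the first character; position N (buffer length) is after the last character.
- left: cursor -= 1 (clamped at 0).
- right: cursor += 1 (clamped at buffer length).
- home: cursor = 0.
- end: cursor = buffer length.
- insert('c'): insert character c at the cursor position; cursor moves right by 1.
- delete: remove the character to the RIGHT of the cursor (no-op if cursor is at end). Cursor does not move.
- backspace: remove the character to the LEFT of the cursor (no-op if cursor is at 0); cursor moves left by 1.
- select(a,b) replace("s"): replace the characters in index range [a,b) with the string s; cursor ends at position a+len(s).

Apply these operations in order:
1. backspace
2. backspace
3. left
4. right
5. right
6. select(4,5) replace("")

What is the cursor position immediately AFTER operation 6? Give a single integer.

After op 1 (backspace): buf='JTSPALU' cursor=0
After op 2 (backspace): buf='JTSPALU' cursor=0
After op 3 (left): buf='JTSPALU' cursor=0
After op 4 (right): buf='JTSPALU' cursor=1
After op 5 (right): buf='JTSPALU' cursor=2
After op 6 (select(4,5) replace("")): buf='JTSPLU' cursor=4

Answer: 4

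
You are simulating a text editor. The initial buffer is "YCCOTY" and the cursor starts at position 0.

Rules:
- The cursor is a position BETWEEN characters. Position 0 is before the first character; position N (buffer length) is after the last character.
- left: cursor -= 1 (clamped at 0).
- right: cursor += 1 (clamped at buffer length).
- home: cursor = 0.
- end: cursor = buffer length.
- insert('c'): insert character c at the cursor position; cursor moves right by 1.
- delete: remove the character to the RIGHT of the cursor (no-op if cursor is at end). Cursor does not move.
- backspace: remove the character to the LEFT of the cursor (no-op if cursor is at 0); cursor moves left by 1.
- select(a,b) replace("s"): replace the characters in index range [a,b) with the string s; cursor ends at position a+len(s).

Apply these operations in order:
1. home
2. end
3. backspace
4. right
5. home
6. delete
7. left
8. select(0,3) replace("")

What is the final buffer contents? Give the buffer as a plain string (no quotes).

After op 1 (home): buf='YCCOTY' cursor=0
After op 2 (end): buf='YCCOTY' cursor=6
After op 3 (backspace): buf='YCCOT' cursor=5
After op 4 (right): buf='YCCOT' cursor=5
After op 5 (home): buf='YCCOT' cursor=0
After op 6 (delete): buf='CCOT' cursor=0
After op 7 (left): buf='CCOT' cursor=0
After op 8 (select(0,3) replace("")): buf='T' cursor=0

Answer: T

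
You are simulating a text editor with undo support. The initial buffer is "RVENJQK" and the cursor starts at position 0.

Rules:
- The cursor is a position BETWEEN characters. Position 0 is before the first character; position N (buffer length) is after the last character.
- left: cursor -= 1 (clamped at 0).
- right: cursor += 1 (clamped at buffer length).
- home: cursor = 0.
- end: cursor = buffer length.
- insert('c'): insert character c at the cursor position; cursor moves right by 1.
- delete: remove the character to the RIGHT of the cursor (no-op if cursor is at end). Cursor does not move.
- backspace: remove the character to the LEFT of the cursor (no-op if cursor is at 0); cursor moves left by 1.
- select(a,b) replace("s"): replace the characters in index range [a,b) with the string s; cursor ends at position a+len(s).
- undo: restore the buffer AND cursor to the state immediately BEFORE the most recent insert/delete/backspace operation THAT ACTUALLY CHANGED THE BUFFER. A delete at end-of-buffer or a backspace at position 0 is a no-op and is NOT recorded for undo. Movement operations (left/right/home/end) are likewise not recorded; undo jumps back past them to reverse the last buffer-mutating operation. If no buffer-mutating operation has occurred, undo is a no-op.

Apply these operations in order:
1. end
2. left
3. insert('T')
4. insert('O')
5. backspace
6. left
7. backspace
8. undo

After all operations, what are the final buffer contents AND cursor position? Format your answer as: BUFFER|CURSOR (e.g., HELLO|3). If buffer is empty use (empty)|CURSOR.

After op 1 (end): buf='RVENJQK' cursor=7
After op 2 (left): buf='RVENJQK' cursor=6
After op 3 (insert('T')): buf='RVENJQTK' cursor=7
After op 4 (insert('O')): buf='RVENJQTOK' cursor=8
After op 5 (backspace): buf='RVENJQTK' cursor=7
After op 6 (left): buf='RVENJQTK' cursor=6
After op 7 (backspace): buf='RVENJTK' cursor=5
After op 8 (undo): buf='RVENJQTK' cursor=6

Answer: RVENJQTK|6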